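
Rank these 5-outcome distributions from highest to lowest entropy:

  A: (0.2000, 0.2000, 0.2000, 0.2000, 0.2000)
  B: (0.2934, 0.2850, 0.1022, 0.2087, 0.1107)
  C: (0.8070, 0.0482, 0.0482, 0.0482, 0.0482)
A > B > C

Key insight: Entropy is maximized by uniform distributions and minimized by concentrated distributions.

- Uniform distributions have maximum entropy log₂(5) = 2.3219 bits
- The more "peaked" or concentrated a distribution, the lower its entropy

Entropies:
  H(A) = 2.3219 bits
  H(B) = 2.1947 bits
  H(C) = 1.0937 bits

Ranking: A > B > C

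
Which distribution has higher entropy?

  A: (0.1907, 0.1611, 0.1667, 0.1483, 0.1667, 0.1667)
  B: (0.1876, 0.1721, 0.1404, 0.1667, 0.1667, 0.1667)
A

Both distributions are close to uniform, making this a harder comparison.

H(A) = 2.5809 bits
H(B) = 2.5799 bits

The distribution closer to uniform has higher entropy.
Answer: A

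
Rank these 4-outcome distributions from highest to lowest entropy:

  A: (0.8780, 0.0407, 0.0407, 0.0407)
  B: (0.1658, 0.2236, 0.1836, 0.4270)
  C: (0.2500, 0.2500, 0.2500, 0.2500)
C > B > A

Key insight: Entropy is maximized by uniform distributions and minimized by concentrated distributions.

- Uniform distributions have maximum entropy log₂(4) = 2.0000 bits
- The more "peaked" or concentrated a distribution, the lower its entropy

Entropies:
  H(A) = 0.7284 bits
  H(B) = 1.8862 bits
  H(C) = 2.0000 bits

Ranking: C > B > A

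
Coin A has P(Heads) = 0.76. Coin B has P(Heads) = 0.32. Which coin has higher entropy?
B

For binary distributions, entropy is maximized at p=0.5 and decreases as p moves toward 0 or 1.

H(A) = H(0.76) = 0.7950 bits
H(B) = H(0.32) = 0.9044 bits

Distribution B (p=0.32) is closer to uniform (p=0.5), so it has higher entropy.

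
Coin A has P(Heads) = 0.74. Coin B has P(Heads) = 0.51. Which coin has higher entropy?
B

For binary distributions, entropy is maximized at p=0.5 and decreases as p moves toward 0 or 1.

H(A) = H(0.74) = 0.8267 bits
H(B) = H(0.51) = 0.9997 bits

Distribution B (p=0.51) is closer to uniform (p=0.5), so it has higher entropy.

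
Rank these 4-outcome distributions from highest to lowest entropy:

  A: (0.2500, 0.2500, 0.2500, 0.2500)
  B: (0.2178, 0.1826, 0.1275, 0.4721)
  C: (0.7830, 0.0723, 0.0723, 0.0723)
A > B > C

Key insight: Entropy is maximized by uniform distributions and minimized by concentrated distributions.

- Uniform distributions have maximum entropy log₂(4) = 2.0000 bits
- The more "peaked" or concentrated a distribution, the lower its entropy

Entropies:
  H(A) = 2.0000 bits
  H(B) = 1.8169 bits
  H(C) = 1.0986 bits

Ranking: A > B > C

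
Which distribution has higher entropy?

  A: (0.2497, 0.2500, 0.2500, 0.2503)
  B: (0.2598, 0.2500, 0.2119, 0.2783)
A

Both distributions are close to uniform, making this a harder comparison.

H(A) = 2.0000 bits
H(B) = 1.9931 bits

The distribution closer to uniform has higher entropy.
Answer: A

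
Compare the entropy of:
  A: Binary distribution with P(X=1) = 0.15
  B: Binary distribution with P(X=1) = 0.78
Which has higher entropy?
B

For binary distributions, entropy is maximized at p=0.5 and decreases as p moves toward 0 or 1.

H(A) = H(0.15) = 0.6098 bits
H(B) = H(0.78) = 0.7602 bits

Distribution B (p=0.78) is closer to uniform (p=0.5), so it has higher entropy.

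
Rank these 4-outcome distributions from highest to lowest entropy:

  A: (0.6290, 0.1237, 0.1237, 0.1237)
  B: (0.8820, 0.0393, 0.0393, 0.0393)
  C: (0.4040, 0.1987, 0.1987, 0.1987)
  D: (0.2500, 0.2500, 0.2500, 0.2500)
D > C > A > B

Key insight: Entropy is maximized by uniform distributions and minimized by concentrated distributions.

Entropies:
  H(A) = 1.5395 bits
  H(B) = 0.7106 bits
  H(C) = 1.9179 bits
  H(D) = 2.0000 bits

Ranking: D > C > A > B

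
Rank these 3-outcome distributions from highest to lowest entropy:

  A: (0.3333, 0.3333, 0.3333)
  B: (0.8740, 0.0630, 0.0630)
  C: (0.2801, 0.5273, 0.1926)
A > C > B

Key insight: Entropy is maximized by uniform distributions and minimized by concentrated distributions.

- Uniform distributions have maximum entropy log₂(3) = 1.5850 bits
- The more "peaked" or concentrated a distribution, the lower its entropy

Entropies:
  H(A) = 1.5850 bits
  H(B) = 0.6724 bits
  H(C) = 1.4588 bits

Ranking: A > C > B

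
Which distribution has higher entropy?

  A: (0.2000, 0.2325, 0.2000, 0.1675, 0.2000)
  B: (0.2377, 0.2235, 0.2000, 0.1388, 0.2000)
A

Both distributions are close to uniform, making this a harder comparison.

H(A) = 2.3143 bits
H(B) = 2.3000 bits

The distribution closer to uniform has higher entropy.
Answer: A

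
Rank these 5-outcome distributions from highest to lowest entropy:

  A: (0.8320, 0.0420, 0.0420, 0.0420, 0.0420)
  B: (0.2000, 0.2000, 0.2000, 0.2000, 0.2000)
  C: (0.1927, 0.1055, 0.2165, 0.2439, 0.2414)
B > C > A

Key insight: Entropy is maximized by uniform distributions and minimized by concentrated distributions.

- Uniform distributions have maximum entropy log₂(5) = 2.3219 bits
- The more "peaked" or concentrated a distribution, the lower its entropy

Entropies:
  H(A) = 0.9891 bits
  H(B) = 2.3219 bits
  H(C) = 2.2695 bits

Ranking: B > C > A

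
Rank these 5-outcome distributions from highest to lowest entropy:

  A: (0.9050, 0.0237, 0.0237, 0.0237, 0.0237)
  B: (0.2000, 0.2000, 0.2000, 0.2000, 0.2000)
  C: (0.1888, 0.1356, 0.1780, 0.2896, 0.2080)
B > C > A

Key insight: Entropy is maximized by uniform distributions and minimized by concentrated distributions.

- Uniform distributions have maximum entropy log₂(5) = 2.3219 bits
- The more "peaked" or concentrated a distribution, the lower its entropy

Entropies:
  H(A) = 0.6429 bits
  H(B) = 2.3219 bits
  H(C) = 2.2772 bits

Ranking: B > C > A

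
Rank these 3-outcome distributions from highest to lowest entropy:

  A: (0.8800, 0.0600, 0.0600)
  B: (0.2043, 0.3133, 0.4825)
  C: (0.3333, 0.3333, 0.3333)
C > B > A

Key insight: Entropy is maximized by uniform distributions and minimized by concentrated distributions.

- Uniform distributions have maximum entropy log₂(3) = 1.5850 bits
- The more "peaked" or concentrated a distribution, the lower its entropy

Entropies:
  H(A) = 0.6494 bits
  H(B) = 1.5000 bits
  H(C) = 1.5850 bits

Ranking: C > B > A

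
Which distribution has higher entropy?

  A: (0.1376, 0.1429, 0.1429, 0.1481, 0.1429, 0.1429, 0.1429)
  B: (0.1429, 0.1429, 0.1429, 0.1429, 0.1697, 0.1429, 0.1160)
A

Both distributions are close to uniform, making this a harder comparison.

H(A) = 2.8071 bits
H(B) = 2.8000 bits

The distribution closer to uniform has higher entropy.
Answer: A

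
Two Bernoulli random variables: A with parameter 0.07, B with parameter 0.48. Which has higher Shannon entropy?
B

For binary distributions, entropy is maximized at p=0.5 and decreases as p moves toward 0 or 1.

H(A) = H(0.07) = 0.3659 bits
H(B) = H(0.48) = 0.9988 bits

Distribution B (p=0.48) is closer to uniform (p=0.5), so it has higher entropy.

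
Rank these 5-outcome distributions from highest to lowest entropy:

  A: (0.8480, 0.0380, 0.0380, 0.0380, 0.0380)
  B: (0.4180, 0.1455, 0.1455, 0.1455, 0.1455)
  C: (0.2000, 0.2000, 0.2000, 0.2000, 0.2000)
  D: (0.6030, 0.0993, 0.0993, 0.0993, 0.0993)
C > B > D > A

Key insight: Entropy is maximized by uniform distributions and minimized by concentrated distributions.

Entropies:
  H(A) = 0.9188 bits
  H(B) = 2.1445 bits
  H(C) = 2.3219 bits
  H(D) = 1.7632 bits

Ranking: C > B > D > A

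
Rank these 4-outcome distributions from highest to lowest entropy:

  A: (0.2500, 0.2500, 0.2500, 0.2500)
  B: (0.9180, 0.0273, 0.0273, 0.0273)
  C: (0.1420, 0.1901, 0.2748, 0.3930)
A > C > B

Key insight: Entropy is maximized by uniform distributions and minimized by concentrated distributions.

- Uniform distributions have maximum entropy log₂(4) = 2.0000 bits
- The more "peaked" or concentrated a distribution, the lower its entropy

Entropies:
  H(A) = 2.0000 bits
  H(B) = 0.5392 bits
  H(C) = 1.8969 bits

Ranking: A > C > B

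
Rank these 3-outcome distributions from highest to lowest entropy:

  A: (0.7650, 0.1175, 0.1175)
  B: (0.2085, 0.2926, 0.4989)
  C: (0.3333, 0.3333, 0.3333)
C > B > A

Key insight: Entropy is maximized by uniform distributions and minimized by concentrated distributions.

- Uniform distributions have maximum entropy log₂(3) = 1.5850 bits
- The more "peaked" or concentrated a distribution, the lower its entropy

Entropies:
  H(A) = 1.0216 bits
  H(B) = 1.4908 bits
  H(C) = 1.5850 bits

Ranking: C > B > A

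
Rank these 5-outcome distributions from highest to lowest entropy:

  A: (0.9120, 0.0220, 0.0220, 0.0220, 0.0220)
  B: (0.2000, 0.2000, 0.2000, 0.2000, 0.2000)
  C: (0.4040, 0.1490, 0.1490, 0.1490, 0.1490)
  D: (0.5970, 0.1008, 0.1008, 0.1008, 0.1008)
B > C > D > A

Key insight: Entropy is maximized by uniform distributions and minimized by concentrated distributions.

Entropies:
  H(A) = 0.6058 bits
  H(B) = 2.3219 bits
  H(C) = 2.1652 bits
  H(D) = 1.7787 bits

Ranking: B > C > D > A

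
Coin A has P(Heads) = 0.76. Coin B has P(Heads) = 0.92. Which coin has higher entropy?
A

For binary distributions, entropy is maximized at p=0.5 and decreases as p moves toward 0 or 1.

H(A) = H(0.76) = 0.7950 bits
H(B) = H(0.92) = 0.4022 bits

Distribution A (p=0.76) is closer to uniform (p=0.5), so it has higher entropy.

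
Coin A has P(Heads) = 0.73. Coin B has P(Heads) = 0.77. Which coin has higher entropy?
A

For binary distributions, entropy is maximized at p=0.5 and decreases as p moves toward 0 or 1.

H(A) = H(0.73) = 0.8415 bits
H(B) = H(0.77) = 0.7780 bits

Distribution A (p=0.73) is closer to uniform (p=0.5), so it has higher entropy.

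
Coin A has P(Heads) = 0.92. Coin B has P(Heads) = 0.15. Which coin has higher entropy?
B

For binary distributions, entropy is maximized at p=0.5 and decreases as p moves toward 0 or 1.

H(A) = H(0.92) = 0.4022 bits
H(B) = H(0.15) = 0.6098 bits

Distribution B (p=0.15) is closer to uniform (p=0.5), so it has higher entropy.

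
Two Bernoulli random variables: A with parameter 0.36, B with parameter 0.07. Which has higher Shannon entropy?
A

For binary distributions, entropy is maximized at p=0.5 and decreases as p moves toward 0 or 1.

H(A) = H(0.36) = 0.9427 bits
H(B) = H(0.07) = 0.3659 bits

Distribution A (p=0.36) is closer to uniform (p=0.5), so it has higher entropy.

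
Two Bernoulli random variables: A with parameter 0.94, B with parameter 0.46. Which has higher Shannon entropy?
B

For binary distributions, entropy is maximized at p=0.5 and decreases as p moves toward 0 or 1.

H(A) = H(0.94) = 0.3274 bits
H(B) = H(0.46) = 0.9954 bits

Distribution B (p=0.46) is closer to uniform (p=0.5), so it has higher entropy.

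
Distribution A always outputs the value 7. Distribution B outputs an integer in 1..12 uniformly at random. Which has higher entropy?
B

A is deterministic, so H(A) = 0. B is uniform over 12 outcomes, so H(B) = log₂(12) = 3.585 bits. Any distribution with genuine randomness has higher entropy than a deterministic one.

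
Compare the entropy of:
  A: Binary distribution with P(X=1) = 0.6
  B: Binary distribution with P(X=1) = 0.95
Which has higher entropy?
A

For binary distributions, entropy is maximized at p=0.5 and decreases as p moves toward 0 or 1.

H(A) = H(0.6) = 0.9710 bits
H(B) = H(0.95) = 0.2864 bits

Distribution A (p=0.6) is closer to uniform (p=0.5), so it has higher entropy.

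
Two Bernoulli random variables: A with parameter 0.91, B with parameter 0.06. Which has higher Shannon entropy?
A

For binary distributions, entropy is maximized at p=0.5 and decreases as p moves toward 0 or 1.

H(A) = H(0.91) = 0.4365 bits
H(B) = H(0.06) = 0.3274 bits

Distribution A (p=0.91) is closer to uniform (p=0.5), so it has higher entropy.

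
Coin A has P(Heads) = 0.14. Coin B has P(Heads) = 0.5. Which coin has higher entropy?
B

For binary distributions, entropy is maximized at p=0.5 and decreases as p moves toward 0 or 1.

H(A) = H(0.14) = 0.5842 bits
H(B) = H(0.5) = 1.0000 bits

Distribution B (p=0.5) is closer to uniform (p=0.5), so it has higher entropy.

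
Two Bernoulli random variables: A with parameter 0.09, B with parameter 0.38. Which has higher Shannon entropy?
B

For binary distributions, entropy is maximized at p=0.5 and decreases as p moves toward 0 or 1.

H(A) = H(0.09) = 0.4365 bits
H(B) = H(0.38) = 0.9580 bits

Distribution B (p=0.38) is closer to uniform (p=0.5), so it has higher entropy.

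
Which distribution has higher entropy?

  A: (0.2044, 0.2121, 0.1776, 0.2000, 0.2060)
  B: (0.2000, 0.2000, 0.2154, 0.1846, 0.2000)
B

Both distributions are close to uniform, making this a harder comparison.

H(A) = 2.3193 bits
H(B) = 2.3202 bits

The distribution closer to uniform has higher entropy.
Answer: B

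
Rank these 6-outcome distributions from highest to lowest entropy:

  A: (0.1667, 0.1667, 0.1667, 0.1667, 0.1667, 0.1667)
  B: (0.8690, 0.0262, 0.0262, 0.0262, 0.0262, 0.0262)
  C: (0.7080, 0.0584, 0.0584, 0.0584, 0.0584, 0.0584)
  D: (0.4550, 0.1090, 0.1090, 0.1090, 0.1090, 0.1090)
A > D > C > B

Key insight: Entropy is maximized by uniform distributions and minimized by concentrated distributions.

Entropies:
  H(A) = 2.5850 bits
  H(B) = 0.8643 bits
  H(C) = 1.5493 bits
  H(D) = 2.2596 bits

Ranking: A > D > C > B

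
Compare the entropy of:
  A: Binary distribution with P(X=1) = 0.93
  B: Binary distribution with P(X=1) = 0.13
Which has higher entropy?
B

For binary distributions, entropy is maximized at p=0.5 and decreases as p moves toward 0 or 1.

H(A) = H(0.93) = 0.3659 bits
H(B) = H(0.13) = 0.5574 bits

Distribution B (p=0.13) is closer to uniform (p=0.5), so it has higher entropy.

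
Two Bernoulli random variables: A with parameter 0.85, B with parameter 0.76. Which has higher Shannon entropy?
B

For binary distributions, entropy is maximized at p=0.5 and decreases as p moves toward 0 or 1.

H(A) = H(0.85) = 0.6098 bits
H(B) = H(0.76) = 0.7950 bits

Distribution B (p=0.76) is closer to uniform (p=0.5), so it has higher entropy.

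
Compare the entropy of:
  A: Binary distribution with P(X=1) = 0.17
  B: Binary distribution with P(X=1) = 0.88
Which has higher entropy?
A

For binary distributions, entropy is maximized at p=0.5 and decreases as p moves toward 0 or 1.

H(A) = H(0.17) = 0.6577 bits
H(B) = H(0.88) = 0.5294 bits

Distribution A (p=0.17) is closer to uniform (p=0.5), so it has higher entropy.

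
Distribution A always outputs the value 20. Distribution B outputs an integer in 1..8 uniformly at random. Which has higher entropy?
B

A is deterministic, so H(A) = 0. B is uniform over 8 outcomes, so H(B) = log₂(8) = 3.000 bits. Any distribution with genuine randomness has higher entropy than a deterministic one.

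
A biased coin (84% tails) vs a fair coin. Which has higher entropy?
Fair coin

The fair coin is uniform (p=0.5), maximizing binary entropy at 1 bit. The biased coin has H(0.84) ≈ 0.634 bits — its outcome is more predictable, so its entropy is lower.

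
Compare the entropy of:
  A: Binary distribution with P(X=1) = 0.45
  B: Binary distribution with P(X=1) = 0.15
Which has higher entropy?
A

For binary distributions, entropy is maximized at p=0.5 and decreases as p moves toward 0 or 1.

H(A) = H(0.45) = 0.9928 bits
H(B) = H(0.15) = 0.6098 bits

Distribution A (p=0.45) is closer to uniform (p=0.5), so it has higher entropy.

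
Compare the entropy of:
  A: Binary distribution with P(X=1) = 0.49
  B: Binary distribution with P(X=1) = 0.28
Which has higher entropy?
A

For binary distributions, entropy is maximized at p=0.5 and decreases as p moves toward 0 or 1.

H(A) = H(0.49) = 0.9997 bits
H(B) = H(0.28) = 0.8555 bits

Distribution A (p=0.49) is closer to uniform (p=0.5), so it has higher entropy.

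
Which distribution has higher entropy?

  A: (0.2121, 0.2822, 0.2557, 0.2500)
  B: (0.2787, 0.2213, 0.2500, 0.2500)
B

Both distributions are close to uniform, making this a harder comparison.

H(A) = 1.9927 bits
H(B) = 1.9952 bits

The distribution closer to uniform has higher entropy.
Answer: B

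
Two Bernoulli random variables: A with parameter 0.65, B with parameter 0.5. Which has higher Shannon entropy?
B

For binary distributions, entropy is maximized at p=0.5 and decreases as p moves toward 0 or 1.

H(A) = H(0.65) = 0.9341 bits
H(B) = H(0.5) = 1.0000 bits

Distribution B (p=0.5) is closer to uniform (p=0.5), so it has higher entropy.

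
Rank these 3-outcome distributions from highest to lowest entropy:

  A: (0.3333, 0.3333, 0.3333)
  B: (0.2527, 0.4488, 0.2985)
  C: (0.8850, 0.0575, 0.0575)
A > B > C

Key insight: Entropy is maximized by uniform distributions and minimized by concentrated distributions.

- Uniform distributions have maximum entropy log₂(3) = 1.5850 bits
- The more "peaked" or concentrated a distribution, the lower its entropy

Entropies:
  H(A) = 1.5850 bits
  H(B) = 1.5409 bits
  H(C) = 0.6298 bits

Ranking: A > B > C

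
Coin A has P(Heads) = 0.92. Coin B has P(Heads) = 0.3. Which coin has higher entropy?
B

For binary distributions, entropy is maximized at p=0.5 and decreases as p moves toward 0 or 1.

H(A) = H(0.92) = 0.4022 bits
H(B) = H(0.3) = 0.8813 bits

Distribution B (p=0.3) is closer to uniform (p=0.5), so it has higher entropy.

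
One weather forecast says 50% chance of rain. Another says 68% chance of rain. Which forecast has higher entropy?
50% forecast

Treat each forecast as a Bernoulli distribution. Binary entropy is maximized at p=0.5 and falls off symmetrically toward 0 or 1. The 50% forecast is closer to 50%, so it is more uncertain. H(50%) ≈ 1.000 bits, H(68%) ≈ 0.904 bits.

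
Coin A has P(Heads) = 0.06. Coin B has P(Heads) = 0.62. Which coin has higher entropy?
B

For binary distributions, entropy is maximized at p=0.5 and decreases as p moves toward 0 or 1.

H(A) = H(0.06) = 0.3274 bits
H(B) = H(0.62) = 0.9580 bits

Distribution B (p=0.62) is closer to uniform (p=0.5), so it has higher entropy.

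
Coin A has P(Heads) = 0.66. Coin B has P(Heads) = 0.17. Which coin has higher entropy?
A

For binary distributions, entropy is maximized at p=0.5 and decreases as p moves toward 0 or 1.

H(A) = H(0.66) = 0.9248 bits
H(B) = H(0.17) = 0.6577 bits

Distribution A (p=0.66) is closer to uniform (p=0.5), so it has higher entropy.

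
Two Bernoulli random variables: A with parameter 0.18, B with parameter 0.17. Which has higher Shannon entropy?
A

For binary distributions, entropy is maximized at p=0.5 and decreases as p moves toward 0 or 1.

H(A) = H(0.18) = 0.6801 bits
H(B) = H(0.17) = 0.6577 bits

Distribution A (p=0.18) is closer to uniform (p=0.5), so it has higher entropy.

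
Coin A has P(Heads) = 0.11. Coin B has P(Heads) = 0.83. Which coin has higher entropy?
B

For binary distributions, entropy is maximized at p=0.5 and decreases as p moves toward 0 or 1.

H(A) = H(0.11) = 0.4999 bits
H(B) = H(0.83) = 0.6577 bits

Distribution B (p=0.83) is closer to uniform (p=0.5), so it has higher entropy.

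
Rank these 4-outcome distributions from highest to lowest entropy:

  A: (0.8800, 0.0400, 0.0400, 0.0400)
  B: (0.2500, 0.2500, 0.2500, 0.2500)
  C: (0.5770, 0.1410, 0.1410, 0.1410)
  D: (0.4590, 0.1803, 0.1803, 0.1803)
B > D > C > A

Key insight: Entropy is maximized by uniform distributions and minimized by concentrated distributions.

Entropies:
  H(A) = 0.7196 bits
  H(B) = 2.0000 bits
  H(C) = 1.6533 bits
  H(D) = 1.8526 bits

Ranking: B > D > C > A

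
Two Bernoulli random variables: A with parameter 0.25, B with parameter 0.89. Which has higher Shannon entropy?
A

For binary distributions, entropy is maximized at p=0.5 and decreases as p moves toward 0 or 1.

H(A) = H(0.25) = 0.8113 bits
H(B) = H(0.89) = 0.4999 bits

Distribution A (p=0.25) is closer to uniform (p=0.5), so it has higher entropy.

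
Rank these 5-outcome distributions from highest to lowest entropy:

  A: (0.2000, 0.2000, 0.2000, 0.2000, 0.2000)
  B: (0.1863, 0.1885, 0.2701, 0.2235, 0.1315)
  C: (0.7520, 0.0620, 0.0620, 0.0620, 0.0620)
A > B > C

Key insight: Entropy is maximized by uniform distributions and minimized by concentrated distributions.

- Uniform distributions have maximum entropy log₂(5) = 2.3219 bits
- The more "peaked" or concentrated a distribution, the lower its entropy

Entropies:
  H(A) = 2.3219 bits
  H(B) = 2.2836 bits
  H(C) = 1.3041 bits

Ranking: A > B > C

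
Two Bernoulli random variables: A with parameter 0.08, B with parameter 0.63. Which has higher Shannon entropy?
B

For binary distributions, entropy is maximized at p=0.5 and decreases as p moves toward 0 or 1.

H(A) = H(0.08) = 0.4022 bits
H(B) = H(0.63) = 0.9507 bits

Distribution B (p=0.63) is closer to uniform (p=0.5), so it has higher entropy.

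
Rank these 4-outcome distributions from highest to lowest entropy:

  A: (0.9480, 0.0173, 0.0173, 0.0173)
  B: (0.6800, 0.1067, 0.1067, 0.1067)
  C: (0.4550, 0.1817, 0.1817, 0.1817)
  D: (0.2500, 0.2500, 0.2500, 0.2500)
D > C > B > A

Key insight: Entropy is maximized by uniform distributions and minimized by concentrated distributions.

Entropies:
  H(A) = 0.3773 bits
  H(B) = 1.4116 bits
  H(C) = 1.8580 bits
  H(D) = 2.0000 bits

Ranking: D > C > B > A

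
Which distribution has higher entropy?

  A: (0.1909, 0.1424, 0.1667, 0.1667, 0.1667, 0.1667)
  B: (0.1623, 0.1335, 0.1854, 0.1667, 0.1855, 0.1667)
A

Both distributions are close to uniform, making this a harder comparison.

H(A) = 2.5799 bits
H(B) = 2.5768 bits

The distribution closer to uniform has higher entropy.
Answer: A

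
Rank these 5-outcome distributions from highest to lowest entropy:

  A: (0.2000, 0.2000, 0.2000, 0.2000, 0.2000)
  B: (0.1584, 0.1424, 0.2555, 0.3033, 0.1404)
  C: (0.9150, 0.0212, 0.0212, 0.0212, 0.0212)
A > B > C

Key insight: Entropy is maximized by uniform distributions and minimized by concentrated distributions.

- Uniform distributions have maximum entropy log₂(5) = 2.3219 bits
- The more "peaked" or concentrated a distribution, the lower its entropy

Entropies:
  H(A) = 2.3219 bits
  H(B) = 2.2442 bits
  H(C) = 0.5896 bits

Ranking: A > B > C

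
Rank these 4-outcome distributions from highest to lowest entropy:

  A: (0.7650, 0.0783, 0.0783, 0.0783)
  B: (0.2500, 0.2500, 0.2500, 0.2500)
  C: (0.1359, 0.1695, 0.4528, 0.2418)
B > C > A

Key insight: Entropy is maximized by uniform distributions and minimized by concentrated distributions.

- Uniform distributions have maximum entropy log₂(4) = 2.0000 bits
- The more "peaked" or concentrated a distribution, the lower its entropy

Entropies:
  H(A) = 1.1591 bits
  H(B) = 2.0000 bits
  H(C) = 1.8381 bits

Ranking: B > C > A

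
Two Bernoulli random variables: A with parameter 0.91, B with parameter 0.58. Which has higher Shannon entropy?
B

For binary distributions, entropy is maximized at p=0.5 and decreases as p moves toward 0 or 1.

H(A) = H(0.91) = 0.4365 bits
H(B) = H(0.58) = 0.9815 bits

Distribution B (p=0.58) is closer to uniform (p=0.5), so it has higher entropy.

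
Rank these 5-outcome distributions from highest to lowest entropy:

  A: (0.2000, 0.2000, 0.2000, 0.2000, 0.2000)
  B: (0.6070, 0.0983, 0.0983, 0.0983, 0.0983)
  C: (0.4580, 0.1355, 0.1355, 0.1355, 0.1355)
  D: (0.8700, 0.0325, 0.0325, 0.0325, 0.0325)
A > C > B > D

Key insight: Entropy is maximized by uniform distributions and minimized by concentrated distributions.

Entropies:
  H(A) = 2.3219 bits
  H(B) = 1.7527 bits
  H(C) = 2.0789 bits
  H(D) = 0.8174 bits

Ranking: A > C > B > D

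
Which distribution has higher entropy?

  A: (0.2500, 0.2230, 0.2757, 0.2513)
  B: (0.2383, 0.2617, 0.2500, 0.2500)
B

Both distributions are close to uniform, making this a harder comparison.

H(A) = 1.9960 bits
H(B) = 1.9992 bits

The distribution closer to uniform has higher entropy.
Answer: B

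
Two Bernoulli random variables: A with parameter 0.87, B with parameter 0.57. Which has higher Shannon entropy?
B

For binary distributions, entropy is maximized at p=0.5 and decreases as p moves toward 0 or 1.

H(A) = H(0.87) = 0.5574 bits
H(B) = H(0.57) = 0.9858 bits

Distribution B (p=0.57) is closer to uniform (p=0.5), so it has higher entropy.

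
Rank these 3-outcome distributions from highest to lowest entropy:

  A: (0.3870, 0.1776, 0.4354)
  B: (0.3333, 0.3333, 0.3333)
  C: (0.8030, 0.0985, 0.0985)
B > A > C

Key insight: Entropy is maximized by uniform distributions and minimized by concentrated distributions.

- Uniform distributions have maximum entropy log₂(3) = 1.5850 bits
- The more "peaked" or concentrated a distribution, the lower its entropy

Entropies:
  H(A) = 1.4952 bits
  H(B) = 1.5850 bits
  H(C) = 0.9129 bits

Ranking: B > A > C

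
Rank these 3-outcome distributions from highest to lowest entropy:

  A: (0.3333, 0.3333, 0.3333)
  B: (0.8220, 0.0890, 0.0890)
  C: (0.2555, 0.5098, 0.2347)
A > C > B

Key insight: Entropy is maximized by uniform distributions and minimized by concentrated distributions.

- Uniform distributions have maximum entropy log₂(3) = 1.5850 bits
- The more "peaked" or concentrated a distribution, the lower its entropy

Entropies:
  H(A) = 1.5850 bits
  H(B) = 0.8537 bits
  H(C) = 1.4893 bits

Ranking: A > C > B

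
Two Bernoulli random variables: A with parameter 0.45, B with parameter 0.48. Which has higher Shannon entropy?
B

For binary distributions, entropy is maximized at p=0.5 and decreases as p moves toward 0 or 1.

H(A) = H(0.45) = 0.9928 bits
H(B) = H(0.48) = 0.9988 bits

Distribution B (p=0.48) is closer to uniform (p=0.5), so it has higher entropy.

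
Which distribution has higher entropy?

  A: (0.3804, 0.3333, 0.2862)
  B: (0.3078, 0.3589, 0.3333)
B

Both distributions are close to uniform, making this a harder comparison.

H(A) = 1.5753 bits
H(B) = 1.5821 bits

The distribution closer to uniform has higher entropy.
Answer: B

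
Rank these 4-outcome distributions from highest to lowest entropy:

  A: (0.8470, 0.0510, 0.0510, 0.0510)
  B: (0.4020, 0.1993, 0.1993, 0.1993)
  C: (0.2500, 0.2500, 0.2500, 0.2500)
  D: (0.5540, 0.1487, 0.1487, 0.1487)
C > B > D > A

Key insight: Entropy is maximized by uniform distributions and minimized by concentrated distributions.

Entropies:
  H(A) = 0.8598 bits
  H(B) = 1.9199 bits
  H(C) = 2.0000 bits
  H(D) = 1.6985 bits

Ranking: C > B > D > A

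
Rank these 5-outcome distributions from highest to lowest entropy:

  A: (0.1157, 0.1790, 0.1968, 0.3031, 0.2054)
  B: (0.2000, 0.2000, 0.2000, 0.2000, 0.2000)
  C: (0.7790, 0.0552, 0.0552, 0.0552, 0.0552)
B > A > C

Key insight: Entropy is maximized by uniform distributions and minimized by concentrated distributions.

- Uniform distributions have maximum entropy log₂(5) = 2.3219 bits
- The more "peaked" or concentrated a distribution, the lower its entropy

Entropies:
  H(A) = 2.2568 bits
  H(B) = 2.3219 bits
  H(C) = 1.2040 bits

Ranking: B > A > C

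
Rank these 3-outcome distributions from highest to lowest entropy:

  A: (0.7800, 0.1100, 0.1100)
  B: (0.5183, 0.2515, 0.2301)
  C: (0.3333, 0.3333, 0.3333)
C > B > A

Key insight: Entropy is maximized by uniform distributions and minimized by concentrated distributions.

- Uniform distributions have maximum entropy log₂(3) = 1.5850 bits
- The more "peaked" or concentrated a distribution, the lower its entropy

Entropies:
  H(A) = 0.9802 bits
  H(B) = 1.4800 bits
  H(C) = 1.5850 bits

Ranking: C > B > A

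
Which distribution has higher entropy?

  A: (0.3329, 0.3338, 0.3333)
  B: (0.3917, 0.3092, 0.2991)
A

Both distributions are close to uniform, making this a harder comparison.

H(A) = 1.5850 bits
H(B) = 1.5741 bits

The distribution closer to uniform has higher entropy.
Answer: A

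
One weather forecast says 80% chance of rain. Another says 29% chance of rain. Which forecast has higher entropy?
29% forecast

Treat each forecast as a Bernoulli distribution. Binary entropy is maximized at p=0.5 and falls off symmetrically toward 0 or 1. The 29% forecast is closer to 50%, so it is more uncertain. H(80%) ≈ 0.722 bits, H(29%) ≈ 0.869 bits.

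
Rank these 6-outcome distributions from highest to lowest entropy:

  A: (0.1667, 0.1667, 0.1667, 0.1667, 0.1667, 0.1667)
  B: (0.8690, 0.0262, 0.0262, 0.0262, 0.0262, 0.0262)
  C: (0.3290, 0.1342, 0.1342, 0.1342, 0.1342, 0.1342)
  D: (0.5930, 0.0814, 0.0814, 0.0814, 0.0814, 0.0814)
A > C > D > B

Key insight: Entropy is maximized by uniform distributions and minimized by concentrated distributions.

Entropies:
  H(A) = 2.5850 bits
  H(B) = 0.8643 bits
  H(C) = 2.4719 bits
  H(D) = 1.9199 bits

Ranking: A > C > D > B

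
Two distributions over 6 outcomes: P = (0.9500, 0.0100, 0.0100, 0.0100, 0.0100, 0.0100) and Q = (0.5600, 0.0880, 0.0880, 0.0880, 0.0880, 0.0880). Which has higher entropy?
Q

P is highly concentrated on one outcome (95%), making it nearly deterministic. Q spreads its mass more evenly (max 56%). The more spread-out distribution has higher entropy: H(P) ≈ 0.402 bits, H(Q) ≈ 2.011 bits.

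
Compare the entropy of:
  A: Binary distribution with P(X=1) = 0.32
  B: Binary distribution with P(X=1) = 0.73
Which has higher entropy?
A

For binary distributions, entropy is maximized at p=0.5 and decreases as p moves toward 0 or 1.

H(A) = H(0.32) = 0.9044 bits
H(B) = H(0.73) = 0.8415 bits

Distribution A (p=0.32) is closer to uniform (p=0.5), so it has higher entropy.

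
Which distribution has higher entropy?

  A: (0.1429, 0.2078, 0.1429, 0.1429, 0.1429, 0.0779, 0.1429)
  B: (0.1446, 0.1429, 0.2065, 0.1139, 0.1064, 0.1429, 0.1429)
B

Both distributions are close to uniform, making this a harder comparison.

H(A) = 2.7631 bits
H(B) = 2.7775 bits

The distribution closer to uniform has higher entropy.
Answer: B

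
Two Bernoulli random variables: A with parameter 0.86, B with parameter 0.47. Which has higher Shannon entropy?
B

For binary distributions, entropy is maximized at p=0.5 and decreases as p moves toward 0 or 1.

H(A) = H(0.86) = 0.5842 bits
H(B) = H(0.47) = 0.9974 bits

Distribution B (p=0.47) is closer to uniform (p=0.5), so it has higher entropy.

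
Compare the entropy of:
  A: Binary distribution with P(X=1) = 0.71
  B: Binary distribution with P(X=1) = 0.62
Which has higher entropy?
B

For binary distributions, entropy is maximized at p=0.5 and decreases as p moves toward 0 or 1.

H(A) = H(0.71) = 0.8687 bits
H(B) = H(0.62) = 0.9580 bits

Distribution B (p=0.62) is closer to uniform (p=0.5), so it has higher entropy.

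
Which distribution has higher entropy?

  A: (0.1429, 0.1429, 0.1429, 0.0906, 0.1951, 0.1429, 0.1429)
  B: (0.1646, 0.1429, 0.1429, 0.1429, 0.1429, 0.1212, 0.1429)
B

Both distributions are close to uniform, making this a harder comparison.

H(A) = 2.7792 bits
H(B) = 2.8026 bits

The distribution closer to uniform has higher entropy.
Answer: B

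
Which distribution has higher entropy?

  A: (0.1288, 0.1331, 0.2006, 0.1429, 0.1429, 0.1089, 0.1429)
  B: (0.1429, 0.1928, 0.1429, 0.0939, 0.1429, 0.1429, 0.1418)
A

Both distributions are close to uniform, making this a harder comparison.

H(A) = 2.7845 bits
H(B) = 2.7822 bits

The distribution closer to uniform has higher entropy.
Answer: A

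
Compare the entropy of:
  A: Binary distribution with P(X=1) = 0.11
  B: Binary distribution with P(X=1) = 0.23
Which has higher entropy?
B

For binary distributions, entropy is maximized at p=0.5 and decreases as p moves toward 0 or 1.

H(A) = H(0.11) = 0.4999 bits
H(B) = H(0.23) = 0.7780 bits

Distribution B (p=0.23) is closer to uniform (p=0.5), so it has higher entropy.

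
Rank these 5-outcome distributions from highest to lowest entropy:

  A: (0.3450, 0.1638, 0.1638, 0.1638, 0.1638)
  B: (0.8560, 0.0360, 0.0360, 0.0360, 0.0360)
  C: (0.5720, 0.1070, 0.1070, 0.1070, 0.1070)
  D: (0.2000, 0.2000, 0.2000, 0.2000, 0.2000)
D > A > C > B

Key insight: Entropy is maximized by uniform distributions and minimized by concentrated distributions.

Entropies:
  H(A) = 2.2395 bits
  H(B) = 0.8826 bits
  H(C) = 1.8410 bits
  H(D) = 2.3219 bits

Ranking: D > A > C > B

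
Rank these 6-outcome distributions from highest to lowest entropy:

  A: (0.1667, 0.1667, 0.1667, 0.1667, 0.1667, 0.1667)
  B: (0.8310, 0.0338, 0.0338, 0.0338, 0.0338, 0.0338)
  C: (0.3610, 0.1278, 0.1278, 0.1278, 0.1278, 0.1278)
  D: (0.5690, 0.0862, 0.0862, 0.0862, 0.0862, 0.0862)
A > C > D > B

Key insight: Entropy is maximized by uniform distributions and minimized by concentrated distributions.

Entropies:
  H(A) = 2.5850 bits
  H(B) = 1.0478 bits
  H(C) = 2.4272 bits
  H(D) = 1.9870 bits

Ranking: A > C > D > B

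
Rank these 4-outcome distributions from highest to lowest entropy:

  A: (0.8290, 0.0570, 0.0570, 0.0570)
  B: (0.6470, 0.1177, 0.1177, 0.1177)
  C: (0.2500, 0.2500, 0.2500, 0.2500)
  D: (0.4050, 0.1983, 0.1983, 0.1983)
C > D > B > A

Key insight: Entropy is maximized by uniform distributions and minimized by concentrated distributions.

Entropies:
  H(A) = 0.9310 bits
  H(B) = 1.4962 bits
  H(C) = 2.0000 bits
  H(D) = 1.9169 bits

Ranking: C > D > B > A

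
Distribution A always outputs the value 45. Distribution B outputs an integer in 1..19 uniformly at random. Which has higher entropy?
B

A is deterministic, so H(A) = 0. B is uniform over 19 outcomes, so H(B) = log₂(19) = 4.248 bits. Any distribution with genuine randomness has higher entropy than a deterministic one.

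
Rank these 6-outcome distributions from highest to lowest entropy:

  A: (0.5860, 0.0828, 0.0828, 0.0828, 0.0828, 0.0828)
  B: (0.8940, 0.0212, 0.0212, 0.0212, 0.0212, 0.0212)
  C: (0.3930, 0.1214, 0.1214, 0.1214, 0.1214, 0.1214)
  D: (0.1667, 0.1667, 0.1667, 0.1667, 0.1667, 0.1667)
D > C > A > B

Key insight: Entropy is maximized by uniform distributions and minimized by concentrated distributions.

Entropies:
  H(A) = 1.9398 bits
  H(B) = 0.7339 bits
  H(C) = 2.3761 bits
  H(D) = 2.5850 bits

Ranking: D > C > A > B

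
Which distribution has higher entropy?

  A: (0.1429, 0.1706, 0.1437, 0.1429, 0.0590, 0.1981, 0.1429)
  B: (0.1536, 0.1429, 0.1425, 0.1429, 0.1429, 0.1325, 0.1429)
B

Both distributions are close to uniform, making this a harder comparison.

H(A) = 2.7442 bits
H(B) = 2.8062 bits

The distribution closer to uniform has higher entropy.
Answer: B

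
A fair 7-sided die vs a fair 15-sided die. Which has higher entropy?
15-sided die

Both are uniform distributions; for uniform over n outcomes, H = log₂(n). H(7-sided) = log₂(7) = 2.807 bits and H(15-sided) = log₂(15) = 3.907 bits. More outcomes in a uniform distribution means higher entropy.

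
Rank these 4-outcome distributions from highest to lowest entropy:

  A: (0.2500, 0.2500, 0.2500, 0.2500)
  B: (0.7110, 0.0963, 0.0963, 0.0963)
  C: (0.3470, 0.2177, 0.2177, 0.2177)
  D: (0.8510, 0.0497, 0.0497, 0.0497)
A > C > B > D

Key insight: Entropy is maximized by uniform distributions and minimized by concentrated distributions.

Entropies:
  H(A) = 2.0000 bits
  H(B) = 1.3255 bits
  H(C) = 1.9663 bits
  H(D) = 0.8435 bits

Ranking: A > C > B > D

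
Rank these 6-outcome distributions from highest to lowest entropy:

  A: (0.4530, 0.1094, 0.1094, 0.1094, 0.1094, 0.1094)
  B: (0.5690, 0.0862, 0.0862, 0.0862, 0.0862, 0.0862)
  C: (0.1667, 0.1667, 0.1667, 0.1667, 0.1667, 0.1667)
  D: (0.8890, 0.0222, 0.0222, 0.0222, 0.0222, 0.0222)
C > A > B > D

Key insight: Entropy is maximized by uniform distributions and minimized by concentrated distributions.

Entropies:
  H(A) = 2.2637 bits
  H(B) = 1.9870 bits
  H(C) = 2.5850 bits
  H(D) = 0.7607 bits

Ranking: C > A > B > D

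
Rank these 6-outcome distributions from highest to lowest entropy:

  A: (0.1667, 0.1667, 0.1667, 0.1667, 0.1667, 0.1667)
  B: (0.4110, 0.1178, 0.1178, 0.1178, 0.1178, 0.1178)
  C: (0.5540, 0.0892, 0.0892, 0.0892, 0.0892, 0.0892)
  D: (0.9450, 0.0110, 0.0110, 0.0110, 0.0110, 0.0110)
A > B > C > D

Key insight: Entropy is maximized by uniform distributions and minimized by concentrated distributions.

Entropies:
  H(A) = 2.5850 bits
  H(B) = 2.3446 bits
  H(C) = 2.0271 bits
  H(D) = 0.4350 bits

Ranking: A > B > C > D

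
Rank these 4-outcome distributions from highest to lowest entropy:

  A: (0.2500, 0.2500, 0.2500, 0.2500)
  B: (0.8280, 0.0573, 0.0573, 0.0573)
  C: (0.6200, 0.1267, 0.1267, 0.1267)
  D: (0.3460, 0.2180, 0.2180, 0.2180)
A > D > C > B

Key insight: Entropy is maximized by uniform distributions and minimized by concentrated distributions.

Entropies:
  H(A) = 2.0000 bits
  H(B) = 0.9349 bits
  H(C) = 1.5603 bits
  H(D) = 1.9670 bits

Ranking: A > D > C > B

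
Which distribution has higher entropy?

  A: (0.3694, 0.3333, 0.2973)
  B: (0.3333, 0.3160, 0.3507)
B

Both distributions are close to uniform, making this a harder comparison.

H(A) = 1.5793 bits
H(B) = 1.5837 bits

The distribution closer to uniform has higher entropy.
Answer: B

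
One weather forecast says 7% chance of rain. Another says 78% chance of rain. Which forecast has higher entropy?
78% forecast

Treat each forecast as a Bernoulli distribution. Binary entropy is maximized at p=0.5 and falls off symmetrically toward 0 or 1. The 78% forecast is closer to 50%, so it is more uncertain. H(7%) ≈ 0.366 bits, H(78%) ≈ 0.760 bits.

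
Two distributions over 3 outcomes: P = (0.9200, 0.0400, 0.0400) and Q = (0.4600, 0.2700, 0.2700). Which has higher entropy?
Q

P is highly concentrated on one outcome (92%), making it nearly deterministic. Q spreads its mass more evenly (max 46%). The more spread-out distribution has higher entropy: H(P) ≈ 0.482 bits, H(Q) ≈ 1.535 bits.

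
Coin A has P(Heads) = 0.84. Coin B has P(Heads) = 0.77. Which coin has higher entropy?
B

For binary distributions, entropy is maximized at p=0.5 and decreases as p moves toward 0 or 1.

H(A) = H(0.84) = 0.6343 bits
H(B) = H(0.77) = 0.7780 bits

Distribution B (p=0.77) is closer to uniform (p=0.5), so it has higher entropy.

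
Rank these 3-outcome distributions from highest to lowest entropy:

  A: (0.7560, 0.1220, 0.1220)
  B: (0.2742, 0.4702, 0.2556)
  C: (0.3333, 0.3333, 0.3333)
C > B > A

Key insight: Entropy is maximized by uniform distributions and minimized by concentrated distributions.

- Uniform distributions have maximum entropy log₂(3) = 1.5850 bits
- The more "peaked" or concentrated a distribution, the lower its entropy

Entropies:
  H(A) = 1.0456 bits
  H(B) = 1.5268 bits
  H(C) = 1.5850 bits

Ranking: C > B > A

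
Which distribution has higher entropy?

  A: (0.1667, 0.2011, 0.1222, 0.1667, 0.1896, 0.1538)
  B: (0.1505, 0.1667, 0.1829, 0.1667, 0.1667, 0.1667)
B

Both distributions are close to uniform, making this a harder comparison.

H(A) = 2.5678 bits
H(B) = 2.5827 bits

The distribution closer to uniform has higher entropy.
Answer: B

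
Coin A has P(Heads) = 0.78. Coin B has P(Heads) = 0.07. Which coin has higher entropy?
A

For binary distributions, entropy is maximized at p=0.5 and decreases as p moves toward 0 or 1.

H(A) = H(0.78) = 0.7602 bits
H(B) = H(0.07) = 0.3659 bits

Distribution A (p=0.78) is closer to uniform (p=0.5), so it has higher entropy.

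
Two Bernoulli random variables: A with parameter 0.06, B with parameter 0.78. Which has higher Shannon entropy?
B

For binary distributions, entropy is maximized at p=0.5 and decreases as p moves toward 0 or 1.

H(A) = H(0.06) = 0.3274 bits
H(B) = H(0.78) = 0.7602 bits

Distribution B (p=0.78) is closer to uniform (p=0.5), so it has higher entropy.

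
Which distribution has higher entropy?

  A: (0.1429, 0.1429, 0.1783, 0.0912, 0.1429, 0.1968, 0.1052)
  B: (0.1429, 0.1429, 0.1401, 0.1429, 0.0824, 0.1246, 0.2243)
A

Both distributions are close to uniform, making this a harder comparison.

H(A) = 2.7650 bits
H(B) = 2.7553 bits

The distribution closer to uniform has higher entropy.
Answer: A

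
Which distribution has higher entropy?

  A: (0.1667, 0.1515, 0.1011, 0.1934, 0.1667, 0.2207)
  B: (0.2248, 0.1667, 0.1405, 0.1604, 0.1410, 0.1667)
B

Both distributions are close to uniform, making this a harder comparison.

H(A) = 2.5479 bits
H(B) = 2.5655 bits

The distribution closer to uniform has higher entropy.
Answer: B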